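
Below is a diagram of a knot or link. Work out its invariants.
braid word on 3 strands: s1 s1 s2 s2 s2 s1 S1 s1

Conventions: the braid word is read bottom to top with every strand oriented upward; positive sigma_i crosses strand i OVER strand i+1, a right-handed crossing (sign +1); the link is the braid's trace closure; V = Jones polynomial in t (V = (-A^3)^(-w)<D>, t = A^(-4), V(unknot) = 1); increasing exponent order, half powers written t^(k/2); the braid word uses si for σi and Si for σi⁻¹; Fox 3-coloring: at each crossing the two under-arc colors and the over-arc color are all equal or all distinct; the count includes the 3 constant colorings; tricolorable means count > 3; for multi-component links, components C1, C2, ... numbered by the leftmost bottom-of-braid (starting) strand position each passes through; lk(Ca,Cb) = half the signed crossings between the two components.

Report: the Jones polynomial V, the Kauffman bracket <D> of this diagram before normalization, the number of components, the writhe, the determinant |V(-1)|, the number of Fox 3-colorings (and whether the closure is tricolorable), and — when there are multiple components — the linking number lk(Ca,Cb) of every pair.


V(t) = t^2 + 2t^4 - 2t^5 + t^6 - 2t^7 + t^8
bracket: A^-14 - 2A^-10 + A^-6 - 2A^-2 + 2A^2 + A^10, w = +6
1 component, writhe +6, over 8 crossings
det 9, colorings 27 of 3^8 — tricolorable
observation: det 9 = |V(-1)|; divisible by 3, so tricolorable


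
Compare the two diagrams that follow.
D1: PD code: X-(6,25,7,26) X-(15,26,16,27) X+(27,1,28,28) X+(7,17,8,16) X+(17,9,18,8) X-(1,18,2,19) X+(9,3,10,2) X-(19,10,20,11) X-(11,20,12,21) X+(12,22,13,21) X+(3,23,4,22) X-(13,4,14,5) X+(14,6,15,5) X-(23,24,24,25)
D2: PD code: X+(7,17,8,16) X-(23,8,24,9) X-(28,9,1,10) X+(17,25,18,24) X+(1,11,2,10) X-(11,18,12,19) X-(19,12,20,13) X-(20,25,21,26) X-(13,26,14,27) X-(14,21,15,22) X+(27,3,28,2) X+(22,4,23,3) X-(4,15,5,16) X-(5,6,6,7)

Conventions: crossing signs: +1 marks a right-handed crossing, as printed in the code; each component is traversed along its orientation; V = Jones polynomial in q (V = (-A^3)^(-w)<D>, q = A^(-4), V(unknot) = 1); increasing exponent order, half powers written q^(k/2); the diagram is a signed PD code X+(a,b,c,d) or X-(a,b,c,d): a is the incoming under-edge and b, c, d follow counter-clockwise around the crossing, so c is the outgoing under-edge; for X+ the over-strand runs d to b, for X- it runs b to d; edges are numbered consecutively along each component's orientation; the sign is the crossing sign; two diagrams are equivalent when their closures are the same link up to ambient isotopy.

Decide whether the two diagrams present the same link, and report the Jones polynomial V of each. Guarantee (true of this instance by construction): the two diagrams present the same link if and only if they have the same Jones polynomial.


equivalent: no
D1 (bracket -A^-12 + 2A^-8 - 2A^-4 + 3 - 2A^4 + 2A^8 - A^12; 14 crossings at w = 0): V = -q^-3 + 2q^-2 - 2q^-1 + 3 - 2q + 2q^2 - q^3
V(D2) = -q^-4 + q^-3 + q^-1  [14 crossings, <D> = A^-8 + 1 - A^4, w = -4]
observation: 2 classes among 2 diagrams; unequal V(q) rules out equality


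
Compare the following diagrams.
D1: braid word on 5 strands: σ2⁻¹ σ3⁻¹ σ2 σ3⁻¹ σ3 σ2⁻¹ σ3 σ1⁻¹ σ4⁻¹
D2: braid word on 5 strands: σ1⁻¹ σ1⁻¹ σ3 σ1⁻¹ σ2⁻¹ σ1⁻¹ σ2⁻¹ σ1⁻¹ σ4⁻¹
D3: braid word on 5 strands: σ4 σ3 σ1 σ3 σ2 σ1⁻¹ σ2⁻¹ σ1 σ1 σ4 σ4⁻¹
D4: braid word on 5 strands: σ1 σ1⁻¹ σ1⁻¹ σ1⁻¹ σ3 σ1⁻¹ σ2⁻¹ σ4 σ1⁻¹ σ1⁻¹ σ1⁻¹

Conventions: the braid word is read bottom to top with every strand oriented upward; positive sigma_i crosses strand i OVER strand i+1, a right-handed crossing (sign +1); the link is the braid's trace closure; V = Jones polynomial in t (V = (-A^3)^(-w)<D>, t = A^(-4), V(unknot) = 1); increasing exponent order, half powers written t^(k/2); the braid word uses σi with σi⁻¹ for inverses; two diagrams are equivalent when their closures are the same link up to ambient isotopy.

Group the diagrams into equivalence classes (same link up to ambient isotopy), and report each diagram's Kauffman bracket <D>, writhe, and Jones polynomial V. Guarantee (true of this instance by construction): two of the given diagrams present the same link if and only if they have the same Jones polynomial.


equivalence classes: {D1} | {D2, D4} | {D3}
D1 (bracket A^-11 + A^-7; 9 crossings at w = -3): V = -t^(-1/2) - t^(1/2)
D2 (bracket A^-11 + A^-3 - A + A^5 - A^9 + A^13; 9 crossings at w = -7): V = -t^(-17/2) + t^(-15/2) - t^(-13/2) + t^(-11/2) - t^(-9/2) - t^(-5/2)
D3 (bracket -A^-11 + A^-7 - A^-3 + 2A + A^9; 11 crossings at w = +5): V = -t^(3/2) - 2t^(7/2) + t^(9/2) - t^(11/2) + t^(13/2)
V(D4) = -t^(-17/2) + t^(-15/2) - t^(-13/2) + t^(-11/2) - t^(-9/2) - t^(-5/2)  [11 crossings, <D> = A^-5 + A^3 - A^7 + A^11 - A^15 + A^19, w = -5]
key observation: 3 classes among 4 diagrams; unequal V(t) rules out equality


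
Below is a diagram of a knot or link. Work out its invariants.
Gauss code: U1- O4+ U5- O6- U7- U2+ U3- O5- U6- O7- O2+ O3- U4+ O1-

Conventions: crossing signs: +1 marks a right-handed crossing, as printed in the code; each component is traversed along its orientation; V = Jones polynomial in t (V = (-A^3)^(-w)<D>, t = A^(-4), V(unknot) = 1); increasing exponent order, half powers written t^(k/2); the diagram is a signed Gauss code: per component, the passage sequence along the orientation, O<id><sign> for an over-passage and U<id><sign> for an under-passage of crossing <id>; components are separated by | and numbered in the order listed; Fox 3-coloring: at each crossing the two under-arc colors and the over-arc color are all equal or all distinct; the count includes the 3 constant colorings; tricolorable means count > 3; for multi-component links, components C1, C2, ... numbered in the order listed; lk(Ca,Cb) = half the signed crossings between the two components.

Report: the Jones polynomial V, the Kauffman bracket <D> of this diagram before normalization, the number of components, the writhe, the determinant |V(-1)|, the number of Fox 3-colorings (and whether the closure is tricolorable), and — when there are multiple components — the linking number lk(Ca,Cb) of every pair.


Jones polynomial: V(t) = -t^-4 + t^-3 + t^-1
<D> = -A^-5 - A^3 + A^7; writhe -3
components 1, writhe -3 (7 crossings)
3-colorings: 9 of 3^7, det 3 — tricolorable
note: the span of V is 3, forcing >= 3 crossings in any diagram


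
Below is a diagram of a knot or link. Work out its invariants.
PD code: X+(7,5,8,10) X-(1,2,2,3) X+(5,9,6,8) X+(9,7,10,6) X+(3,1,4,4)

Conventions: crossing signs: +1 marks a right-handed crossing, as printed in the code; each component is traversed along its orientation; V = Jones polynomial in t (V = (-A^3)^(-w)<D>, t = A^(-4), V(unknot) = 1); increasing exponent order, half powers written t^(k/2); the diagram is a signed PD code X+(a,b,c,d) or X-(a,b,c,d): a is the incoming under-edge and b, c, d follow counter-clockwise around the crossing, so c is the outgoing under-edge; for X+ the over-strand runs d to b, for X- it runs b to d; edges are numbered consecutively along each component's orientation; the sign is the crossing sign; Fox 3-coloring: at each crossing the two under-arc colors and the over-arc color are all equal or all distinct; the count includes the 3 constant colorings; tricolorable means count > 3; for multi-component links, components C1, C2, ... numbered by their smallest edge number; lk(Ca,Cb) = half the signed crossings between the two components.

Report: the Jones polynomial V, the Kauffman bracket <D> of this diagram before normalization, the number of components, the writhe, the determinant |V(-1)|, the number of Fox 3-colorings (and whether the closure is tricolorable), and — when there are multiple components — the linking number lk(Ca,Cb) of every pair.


V = -t^(1/2) - t^(3/2) - t^(5/2) + t^(9/2)
<D> = -A^-9 + A^-1 + A^3 + A^7 (w = +3)
2 components over 5 crossings, w = +3
lk(C1,C2): 0
27 Fox colorings among 3^5, |V(-1)| = 0: tricolorable
why: span 4 respects span(V) <= c + mu - 1 = 6 for this 2-component diagram


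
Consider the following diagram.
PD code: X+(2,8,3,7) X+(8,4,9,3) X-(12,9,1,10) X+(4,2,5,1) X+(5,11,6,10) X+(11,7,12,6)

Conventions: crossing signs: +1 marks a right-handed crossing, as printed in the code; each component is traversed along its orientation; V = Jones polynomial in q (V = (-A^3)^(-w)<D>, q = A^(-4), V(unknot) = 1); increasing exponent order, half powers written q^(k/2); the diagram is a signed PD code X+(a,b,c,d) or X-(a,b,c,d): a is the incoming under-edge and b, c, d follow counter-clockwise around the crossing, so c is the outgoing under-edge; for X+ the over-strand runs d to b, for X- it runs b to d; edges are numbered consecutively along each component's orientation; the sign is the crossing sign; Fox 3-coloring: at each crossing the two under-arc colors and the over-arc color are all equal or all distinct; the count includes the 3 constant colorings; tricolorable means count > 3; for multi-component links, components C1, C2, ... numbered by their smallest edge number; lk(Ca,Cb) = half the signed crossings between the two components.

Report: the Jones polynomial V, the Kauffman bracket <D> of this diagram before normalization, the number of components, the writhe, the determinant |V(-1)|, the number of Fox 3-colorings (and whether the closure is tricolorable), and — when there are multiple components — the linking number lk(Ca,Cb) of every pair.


V(q) = q - q^2 + 2q^3 - q^4 + q^5 - q^6
bracket: -A^-12 + A^-8 - A^-4 + 2 - A^4 + A^8, w = +4
1 component, writhe +4, over 6 crossings
det 7, colorings 3 of 3^6 — not tricolorable
observation: det 7 = |V(-1)|; not divisible by 3, so not tricolorable


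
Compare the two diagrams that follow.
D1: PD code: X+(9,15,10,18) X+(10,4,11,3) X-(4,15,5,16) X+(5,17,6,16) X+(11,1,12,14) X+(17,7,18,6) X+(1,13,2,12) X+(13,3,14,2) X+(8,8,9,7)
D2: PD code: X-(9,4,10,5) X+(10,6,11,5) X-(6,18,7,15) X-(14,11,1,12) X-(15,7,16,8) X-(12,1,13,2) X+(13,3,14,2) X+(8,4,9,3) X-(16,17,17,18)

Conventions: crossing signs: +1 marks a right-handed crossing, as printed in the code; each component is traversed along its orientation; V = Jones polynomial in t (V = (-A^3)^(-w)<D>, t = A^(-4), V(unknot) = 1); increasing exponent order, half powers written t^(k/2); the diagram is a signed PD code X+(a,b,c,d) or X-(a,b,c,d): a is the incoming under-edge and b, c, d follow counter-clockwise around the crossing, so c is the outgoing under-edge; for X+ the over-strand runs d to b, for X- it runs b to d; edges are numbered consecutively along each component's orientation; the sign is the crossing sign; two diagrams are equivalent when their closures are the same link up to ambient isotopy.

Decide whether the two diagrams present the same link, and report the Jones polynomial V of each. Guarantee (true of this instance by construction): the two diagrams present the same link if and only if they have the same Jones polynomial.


equivalent: no
D1 (bracket -A^-5 + A^-1 - A^3 + 2A^7 + A^15; 9 crossings at w = +7): V = -t^(3/2) - 2t^(7/2) + t^(9/2) - t^(11/2) + t^(13/2)
D2 (bracket A^-7 + A; 9 crossings at w = -3): V = -t^(-5/2) - t^(-1/2)
key observation: comparing 2 Jones polynomials yields 2 groups


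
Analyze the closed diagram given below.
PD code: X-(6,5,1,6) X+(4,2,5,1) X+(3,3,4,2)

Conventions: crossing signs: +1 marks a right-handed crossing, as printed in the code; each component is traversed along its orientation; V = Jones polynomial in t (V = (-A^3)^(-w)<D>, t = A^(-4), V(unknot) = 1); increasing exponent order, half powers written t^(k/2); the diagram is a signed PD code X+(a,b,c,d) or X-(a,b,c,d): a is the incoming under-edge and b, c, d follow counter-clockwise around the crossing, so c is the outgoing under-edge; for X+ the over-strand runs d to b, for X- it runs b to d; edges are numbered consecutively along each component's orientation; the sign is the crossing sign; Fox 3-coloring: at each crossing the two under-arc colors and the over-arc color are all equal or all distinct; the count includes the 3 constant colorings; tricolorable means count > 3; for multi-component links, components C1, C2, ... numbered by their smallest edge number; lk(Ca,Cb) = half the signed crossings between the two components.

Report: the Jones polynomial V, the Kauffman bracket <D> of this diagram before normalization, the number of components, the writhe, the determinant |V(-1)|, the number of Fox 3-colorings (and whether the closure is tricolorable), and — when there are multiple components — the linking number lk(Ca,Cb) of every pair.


V(t) = 1
bracket: -A^3, w = +1
1 component, writhe +1, over 3 crossings
det 1, colorings 3 of 3^3 — not tricolorable
observation: |V(-1)| = 1: so not tricolorable, since 3 does not divide 1


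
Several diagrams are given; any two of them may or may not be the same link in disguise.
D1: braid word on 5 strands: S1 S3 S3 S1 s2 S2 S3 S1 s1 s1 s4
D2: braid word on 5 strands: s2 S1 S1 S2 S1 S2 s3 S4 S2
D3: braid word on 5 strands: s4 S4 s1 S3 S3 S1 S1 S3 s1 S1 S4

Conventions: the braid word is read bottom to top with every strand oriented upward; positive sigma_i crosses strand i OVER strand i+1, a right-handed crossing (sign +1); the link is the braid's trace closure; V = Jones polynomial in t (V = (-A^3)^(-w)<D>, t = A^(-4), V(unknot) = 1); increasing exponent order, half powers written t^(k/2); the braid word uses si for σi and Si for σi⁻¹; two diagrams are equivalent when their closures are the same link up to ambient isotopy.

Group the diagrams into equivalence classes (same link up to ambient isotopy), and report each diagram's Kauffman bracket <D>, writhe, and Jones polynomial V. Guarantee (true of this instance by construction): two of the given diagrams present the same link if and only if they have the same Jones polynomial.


grouping into links: {D1, D3} | {D2}
V(D1) = t^(-9/2) - t^(-5/2) - t^(-3/2) - t^(-1/2)  (w -3, c 11, <D> = A^-7 + A^-3 + A - A^9)
D2 (bracket A^-9 + A^-1 - A^3 + A^7; 9 crossings at w = -5): V = -t^(-11/2) + t^(-9/2) - t^(-7/2) - t^(-3/2)
D3 (bracket A^-13 + A^-9 + A^-5 - A^3; 11 crossings at w = -5): V = t^(-9/2) - t^(-5/2) - t^(-3/2) - t^(-1/2)
why: 2 values of V(t) split the 3 diagrams


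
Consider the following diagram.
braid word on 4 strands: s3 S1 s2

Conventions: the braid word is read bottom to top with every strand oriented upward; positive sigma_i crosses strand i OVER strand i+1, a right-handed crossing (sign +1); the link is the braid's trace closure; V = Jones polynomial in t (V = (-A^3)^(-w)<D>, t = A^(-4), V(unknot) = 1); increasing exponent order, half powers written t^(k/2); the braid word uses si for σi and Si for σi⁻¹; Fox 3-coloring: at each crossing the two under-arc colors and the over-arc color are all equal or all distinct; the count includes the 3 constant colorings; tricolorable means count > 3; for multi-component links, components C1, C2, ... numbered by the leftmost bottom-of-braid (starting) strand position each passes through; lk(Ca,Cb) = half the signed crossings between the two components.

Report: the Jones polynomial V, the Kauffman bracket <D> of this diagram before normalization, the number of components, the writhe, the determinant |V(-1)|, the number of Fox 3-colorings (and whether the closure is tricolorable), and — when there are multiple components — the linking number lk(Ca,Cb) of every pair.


V = 1
<D> = -A^3 (w = +1)
1 component over 3 crossings, w = +1
3 Fox colorings among 3^3, |V(-1)| = 1: not tricolorable
why: w = +1 (over 3 crossings) is diagram-only; (-A^3)^(-1) removes it from V


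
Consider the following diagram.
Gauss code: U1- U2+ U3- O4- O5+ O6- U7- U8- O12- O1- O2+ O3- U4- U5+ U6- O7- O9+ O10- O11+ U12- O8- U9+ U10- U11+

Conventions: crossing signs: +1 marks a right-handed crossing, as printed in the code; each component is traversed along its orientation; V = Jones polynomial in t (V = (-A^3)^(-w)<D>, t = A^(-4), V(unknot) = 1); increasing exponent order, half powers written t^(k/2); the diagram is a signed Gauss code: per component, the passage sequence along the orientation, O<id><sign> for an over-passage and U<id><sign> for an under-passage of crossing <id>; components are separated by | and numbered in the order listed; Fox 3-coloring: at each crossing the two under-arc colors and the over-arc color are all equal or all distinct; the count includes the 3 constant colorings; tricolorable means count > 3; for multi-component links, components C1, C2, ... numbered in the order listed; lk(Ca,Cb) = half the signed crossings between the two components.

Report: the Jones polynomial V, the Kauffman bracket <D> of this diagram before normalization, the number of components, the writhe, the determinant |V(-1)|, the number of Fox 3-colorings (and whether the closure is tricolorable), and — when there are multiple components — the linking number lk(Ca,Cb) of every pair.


V(t) = -t^-6 + t^-5 - t^-4 + 2t^-3 - t^-2 + t^-1
bracket: A^-8 - A^-4 + 2 - A^4 + A^8 - A^12, w = -4
1 component, writhe -4, over 12 crossings
det 7, colorings 3 of 3^12 — not tricolorable
observation: the span of V is 5, forcing >= 5 crossings in any diagram


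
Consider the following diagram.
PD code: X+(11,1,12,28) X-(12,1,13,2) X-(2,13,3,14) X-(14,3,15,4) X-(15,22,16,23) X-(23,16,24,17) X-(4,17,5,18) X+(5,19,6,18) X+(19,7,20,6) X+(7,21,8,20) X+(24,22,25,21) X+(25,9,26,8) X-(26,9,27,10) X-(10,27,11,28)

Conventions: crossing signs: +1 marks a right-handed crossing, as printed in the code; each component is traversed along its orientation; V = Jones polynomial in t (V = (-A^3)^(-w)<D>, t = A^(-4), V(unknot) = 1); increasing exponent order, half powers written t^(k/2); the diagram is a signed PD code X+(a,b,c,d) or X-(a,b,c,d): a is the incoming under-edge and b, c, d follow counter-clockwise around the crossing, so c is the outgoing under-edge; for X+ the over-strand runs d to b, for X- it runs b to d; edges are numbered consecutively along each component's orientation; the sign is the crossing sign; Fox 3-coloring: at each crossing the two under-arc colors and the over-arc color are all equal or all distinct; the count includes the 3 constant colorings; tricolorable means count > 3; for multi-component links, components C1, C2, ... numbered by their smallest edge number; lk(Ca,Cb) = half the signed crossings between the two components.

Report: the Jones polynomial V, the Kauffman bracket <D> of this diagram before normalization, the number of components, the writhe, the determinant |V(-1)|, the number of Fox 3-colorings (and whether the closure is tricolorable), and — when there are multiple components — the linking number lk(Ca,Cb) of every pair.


Jones polynomial: V(t) = t^-5 - 2t^-4 + 2t^-3 - 2t^-2 + 2t^-1 - 1 + t
<D> = A^-10 - A^-6 + 2A^-2 - 2A^2 + 2A^6 - 2A^10 + A^14; writhe -2
components 1, writhe -2 (14 crossings)
3-colorings: 3 of 3^14, det 11 — not tricolorable
note: w = -2 shifts under R1 moves; the (-A^3)^(2) factor cancels that in V


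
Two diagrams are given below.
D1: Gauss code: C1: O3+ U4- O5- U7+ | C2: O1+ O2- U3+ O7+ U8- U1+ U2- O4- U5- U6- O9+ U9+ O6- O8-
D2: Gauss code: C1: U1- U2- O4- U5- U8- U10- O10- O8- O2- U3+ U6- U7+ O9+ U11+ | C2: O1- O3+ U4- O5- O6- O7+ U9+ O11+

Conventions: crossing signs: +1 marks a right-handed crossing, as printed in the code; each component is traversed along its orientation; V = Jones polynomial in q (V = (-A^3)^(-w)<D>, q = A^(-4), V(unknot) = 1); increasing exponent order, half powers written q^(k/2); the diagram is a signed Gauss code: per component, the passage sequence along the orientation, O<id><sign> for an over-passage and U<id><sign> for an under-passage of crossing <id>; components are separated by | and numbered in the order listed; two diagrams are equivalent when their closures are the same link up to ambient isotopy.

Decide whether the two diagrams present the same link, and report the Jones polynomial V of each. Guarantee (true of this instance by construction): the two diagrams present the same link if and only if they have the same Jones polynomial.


equivalent: yes
D1 (bracket A^-9 - A^-5 + 2A^-1 - A^3 + 2A^7 - A^11; 9 crossings at w = -1): V = q^(-7/2) - 2q^(-5/2) + q^(-3/2) - 2q^(-1/2) + q^(1/2) - q^(3/2)
V(D2) = q^(-7/2) - 2q^(-5/2) + q^(-3/2) - 2q^(-1/2) + q^(1/2) - q^(3/2)  (w -3, c 11, <D> = A^-15 - A^-11 + 2A^-7 - A^-3 + 2A - A^5)
key observation: Reidemeister moves carry D1 (9 crossings) to D2 (11)


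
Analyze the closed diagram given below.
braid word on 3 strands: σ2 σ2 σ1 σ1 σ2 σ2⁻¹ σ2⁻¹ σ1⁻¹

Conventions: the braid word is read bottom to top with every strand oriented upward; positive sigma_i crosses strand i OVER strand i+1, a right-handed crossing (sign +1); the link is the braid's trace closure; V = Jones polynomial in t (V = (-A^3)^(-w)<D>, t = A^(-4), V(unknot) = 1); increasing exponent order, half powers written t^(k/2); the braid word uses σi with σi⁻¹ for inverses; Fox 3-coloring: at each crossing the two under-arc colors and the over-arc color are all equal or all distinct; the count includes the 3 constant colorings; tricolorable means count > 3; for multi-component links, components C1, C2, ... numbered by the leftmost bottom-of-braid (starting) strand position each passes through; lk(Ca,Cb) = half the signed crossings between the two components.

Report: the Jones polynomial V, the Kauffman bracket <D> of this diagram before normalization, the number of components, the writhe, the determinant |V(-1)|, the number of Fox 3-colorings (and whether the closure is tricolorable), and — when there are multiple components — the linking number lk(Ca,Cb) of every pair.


Jones polynomial: V(t) = t + t^3 - t^4
<D> = -A^-10 + A^-6 + A^2; writhe +2
components 1, writhe +2 (8 crossings)
3-colorings: 9 of 3^8, det 3 — tricolorable
note: the span of V is 3, forcing >= 3 crossings in any diagram


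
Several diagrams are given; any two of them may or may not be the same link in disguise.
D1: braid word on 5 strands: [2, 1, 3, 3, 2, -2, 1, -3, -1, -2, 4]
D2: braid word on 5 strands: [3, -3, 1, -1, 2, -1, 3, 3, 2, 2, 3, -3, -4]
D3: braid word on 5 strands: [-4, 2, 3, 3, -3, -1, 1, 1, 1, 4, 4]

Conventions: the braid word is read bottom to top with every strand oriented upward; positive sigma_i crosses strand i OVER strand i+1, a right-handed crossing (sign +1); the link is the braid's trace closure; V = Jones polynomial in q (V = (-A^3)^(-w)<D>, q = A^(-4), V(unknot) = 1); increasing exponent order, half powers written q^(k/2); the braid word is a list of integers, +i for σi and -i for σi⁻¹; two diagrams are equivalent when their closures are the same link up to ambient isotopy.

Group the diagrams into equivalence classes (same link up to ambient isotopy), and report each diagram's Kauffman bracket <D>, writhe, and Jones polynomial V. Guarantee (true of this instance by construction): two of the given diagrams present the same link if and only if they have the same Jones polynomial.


classes: {D1} | {D2} | {D3}
V(D1) = -q^(-1/2) - q^(1/2)  [11 crossings, <D> = A^7 + A^11, w = +3]
V(D2) = -q^(3/2) - 2q^(7/2) + q^(9/2) - q^(11/2) + q^(13/2)  (w +3, c 13, <D> = -A^-17 + A^-13 - A^-9 + 2A^-5 + A^3)
V(D3) = -q^(1/2) - q^(5/2)  (w +5, c 11, <D> = A^5 + A^13)
insight: 3 values of V(q) split the 3 diagrams


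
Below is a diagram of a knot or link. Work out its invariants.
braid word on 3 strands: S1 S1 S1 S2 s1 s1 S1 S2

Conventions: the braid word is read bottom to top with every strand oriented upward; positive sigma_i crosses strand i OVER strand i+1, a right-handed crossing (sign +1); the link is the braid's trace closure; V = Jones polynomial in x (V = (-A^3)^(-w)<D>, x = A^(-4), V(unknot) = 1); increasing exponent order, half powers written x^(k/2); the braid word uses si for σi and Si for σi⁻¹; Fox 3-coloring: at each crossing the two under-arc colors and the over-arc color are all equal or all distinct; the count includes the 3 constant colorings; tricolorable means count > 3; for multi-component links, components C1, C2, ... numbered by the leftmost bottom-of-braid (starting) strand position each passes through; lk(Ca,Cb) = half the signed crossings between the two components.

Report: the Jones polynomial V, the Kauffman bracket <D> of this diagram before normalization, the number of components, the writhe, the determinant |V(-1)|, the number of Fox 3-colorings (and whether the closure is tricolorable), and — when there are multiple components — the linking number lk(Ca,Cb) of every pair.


V(x) = -x^-6 + x^-5 - x^-4 + 2x^-3 - x^-2 + x^-1
bracket: A^-8 - A^-4 + 2 - A^4 + A^8 - A^12, w = -4
1 component, writhe -4, over 8 crossings
det 7, colorings 3 of 3^8 — not tricolorable
observation: det 7 = |V(-1)|; not divisible by 3, so not tricolorable


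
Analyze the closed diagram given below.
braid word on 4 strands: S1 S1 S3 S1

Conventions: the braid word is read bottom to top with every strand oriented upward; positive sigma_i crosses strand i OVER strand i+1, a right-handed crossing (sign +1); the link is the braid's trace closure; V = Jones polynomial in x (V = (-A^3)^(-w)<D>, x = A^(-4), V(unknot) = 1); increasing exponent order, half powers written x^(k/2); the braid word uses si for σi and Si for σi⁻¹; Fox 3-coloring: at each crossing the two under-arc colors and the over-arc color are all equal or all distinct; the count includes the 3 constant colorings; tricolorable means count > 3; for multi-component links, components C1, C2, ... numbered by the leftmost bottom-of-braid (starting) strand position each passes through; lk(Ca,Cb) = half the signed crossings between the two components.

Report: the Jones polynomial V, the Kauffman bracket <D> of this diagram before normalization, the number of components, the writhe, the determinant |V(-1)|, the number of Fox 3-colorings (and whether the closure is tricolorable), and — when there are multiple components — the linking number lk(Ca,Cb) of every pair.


V(x) = x^(-9/2) - x^(-5/2) - x^(-3/2) - x^(-1/2)
bracket: -A^-10 - A^-6 - A^-2 + A^6, w = -4
2 components, writhe -4, over 4 crossings
lk(C1,C2) = 0
det 0, colorings 27 of 3^4 — tricolorable
observation: |V(-1)| = 0: so tricolorable, since 3 divides 0


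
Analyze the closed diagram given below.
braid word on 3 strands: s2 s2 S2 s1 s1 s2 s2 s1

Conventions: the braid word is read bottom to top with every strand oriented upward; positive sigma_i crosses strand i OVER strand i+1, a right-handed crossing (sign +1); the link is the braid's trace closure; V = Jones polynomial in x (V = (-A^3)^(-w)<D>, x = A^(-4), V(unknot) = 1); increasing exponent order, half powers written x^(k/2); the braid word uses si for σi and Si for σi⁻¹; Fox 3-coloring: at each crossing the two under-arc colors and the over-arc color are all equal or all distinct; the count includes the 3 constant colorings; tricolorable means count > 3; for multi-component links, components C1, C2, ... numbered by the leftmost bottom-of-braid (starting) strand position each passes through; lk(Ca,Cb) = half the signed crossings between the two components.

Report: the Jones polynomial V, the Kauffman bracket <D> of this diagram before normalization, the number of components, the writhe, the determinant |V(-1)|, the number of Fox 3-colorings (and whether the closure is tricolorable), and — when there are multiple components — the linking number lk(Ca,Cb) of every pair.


V(x) = x^2 + x^4 - x^5 + x^6 - x^7
bracket: -A^-10 + A^-6 - A^-2 + A^2 + A^10, w = +6
1 component, writhe +6, over 8 crossings
det 5, colorings 3 of 3^8 — not tricolorable
observation: w = +6 (over 8 crossings) is diagram-only; (-A^3)^(-6) removes it from V


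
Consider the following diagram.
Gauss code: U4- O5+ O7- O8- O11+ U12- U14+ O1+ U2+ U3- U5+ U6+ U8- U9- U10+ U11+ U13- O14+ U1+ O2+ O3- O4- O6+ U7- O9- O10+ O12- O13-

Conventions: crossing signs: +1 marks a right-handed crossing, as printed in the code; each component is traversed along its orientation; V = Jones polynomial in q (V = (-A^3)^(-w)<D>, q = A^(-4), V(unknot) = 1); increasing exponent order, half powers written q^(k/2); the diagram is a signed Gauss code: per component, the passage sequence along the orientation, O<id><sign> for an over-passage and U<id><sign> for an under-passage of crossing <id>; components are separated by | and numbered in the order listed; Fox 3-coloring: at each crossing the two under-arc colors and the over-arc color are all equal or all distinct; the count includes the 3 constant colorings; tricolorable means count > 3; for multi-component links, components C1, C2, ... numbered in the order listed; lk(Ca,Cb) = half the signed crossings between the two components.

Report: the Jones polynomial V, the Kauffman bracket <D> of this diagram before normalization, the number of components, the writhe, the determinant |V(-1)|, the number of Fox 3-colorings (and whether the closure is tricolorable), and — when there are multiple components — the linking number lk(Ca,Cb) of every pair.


V(q) = -q^-3 + q^-2 - q^-1 + 3 - q + q^2 - q^3
bracket: -A^-12 + A^-8 - A^-4 + 3 - A^4 + A^8 - A^12, w = 0
1 component, writhe 0, over 14 crossings
det 9, colorings 27 of 3^14 — tricolorable
observation: w = 0 shifts under R1 moves; the (-A^3)^(0) factor cancels that in V


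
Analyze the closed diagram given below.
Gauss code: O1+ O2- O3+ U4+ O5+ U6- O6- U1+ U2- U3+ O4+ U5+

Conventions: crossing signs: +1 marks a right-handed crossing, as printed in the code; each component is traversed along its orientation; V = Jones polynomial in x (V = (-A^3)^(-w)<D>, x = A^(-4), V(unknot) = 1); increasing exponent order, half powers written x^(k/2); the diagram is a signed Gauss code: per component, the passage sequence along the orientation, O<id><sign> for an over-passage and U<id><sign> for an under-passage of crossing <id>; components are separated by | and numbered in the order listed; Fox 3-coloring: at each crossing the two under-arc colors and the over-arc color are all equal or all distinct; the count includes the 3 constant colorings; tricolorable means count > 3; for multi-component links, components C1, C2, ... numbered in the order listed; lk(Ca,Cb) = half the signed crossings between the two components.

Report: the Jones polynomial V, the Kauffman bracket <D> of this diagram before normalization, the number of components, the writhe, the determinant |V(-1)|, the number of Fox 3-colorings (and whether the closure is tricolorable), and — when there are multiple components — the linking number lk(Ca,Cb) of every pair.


Jones polynomial: V(x) = x + x^3 - x^4
<D> = -A^-10 + A^-6 + A^2; writhe +2
components 1, writhe +2 (6 crossings)
3-colorings: 9 of 3^6, det 3 — tricolorable
note: w = +2 shifts under R1 moves; the (-A^3)^(-2) factor cancels that in V


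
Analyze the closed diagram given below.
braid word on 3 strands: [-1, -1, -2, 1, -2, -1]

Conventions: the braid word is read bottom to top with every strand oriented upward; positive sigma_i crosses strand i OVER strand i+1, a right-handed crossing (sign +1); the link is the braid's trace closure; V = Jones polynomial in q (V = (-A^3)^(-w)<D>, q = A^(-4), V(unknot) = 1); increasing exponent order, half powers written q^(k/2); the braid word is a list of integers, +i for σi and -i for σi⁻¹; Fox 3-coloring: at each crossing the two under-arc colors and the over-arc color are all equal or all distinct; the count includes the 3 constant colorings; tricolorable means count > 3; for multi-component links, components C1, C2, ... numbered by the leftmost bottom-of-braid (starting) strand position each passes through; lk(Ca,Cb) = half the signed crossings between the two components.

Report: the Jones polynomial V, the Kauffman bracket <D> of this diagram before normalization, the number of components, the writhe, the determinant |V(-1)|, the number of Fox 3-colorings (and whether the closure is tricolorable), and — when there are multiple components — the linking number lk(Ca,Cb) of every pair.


V = -q^-6 + q^-5 - q^-4 + 2q^-3 - q^-2 + q^-1
<D> = A^-8 - A^-4 + 2 - A^4 + A^8 - A^12 (w = -4)
1 component over 6 crossings, w = -4
3 Fox colorings among 3^6, |V(-1)| = 7: not tricolorable
why: V spans 5 powers of q: at least 5 crossings in any diagram


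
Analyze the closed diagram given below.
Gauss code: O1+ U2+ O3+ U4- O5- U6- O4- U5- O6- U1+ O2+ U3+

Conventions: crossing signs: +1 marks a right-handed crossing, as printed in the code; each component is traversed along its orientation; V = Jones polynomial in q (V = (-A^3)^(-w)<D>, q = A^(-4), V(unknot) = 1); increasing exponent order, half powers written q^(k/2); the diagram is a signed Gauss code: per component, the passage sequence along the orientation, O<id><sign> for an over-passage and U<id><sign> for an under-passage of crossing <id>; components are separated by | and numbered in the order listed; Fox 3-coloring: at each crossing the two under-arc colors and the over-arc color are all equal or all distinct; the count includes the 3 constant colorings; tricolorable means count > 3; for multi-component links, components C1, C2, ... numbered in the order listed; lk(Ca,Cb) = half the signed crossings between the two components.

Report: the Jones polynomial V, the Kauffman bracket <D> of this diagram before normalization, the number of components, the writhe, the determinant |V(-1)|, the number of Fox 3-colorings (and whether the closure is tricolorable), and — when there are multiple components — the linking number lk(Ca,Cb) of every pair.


V(q) = -q^-3 + q^-2 - q^-1 + 3 - q + q^2 - q^3
bracket: -A^-12 + A^-8 - A^-4 + 3 - A^4 + A^8 - A^12, w = 0
1 component, writhe 0, over 6 crossings
det 9, colorings 27 of 3^6 — tricolorable
observation: w = 0 shifts under R1 moves; the (-A^3)^(0) factor cancels that in V


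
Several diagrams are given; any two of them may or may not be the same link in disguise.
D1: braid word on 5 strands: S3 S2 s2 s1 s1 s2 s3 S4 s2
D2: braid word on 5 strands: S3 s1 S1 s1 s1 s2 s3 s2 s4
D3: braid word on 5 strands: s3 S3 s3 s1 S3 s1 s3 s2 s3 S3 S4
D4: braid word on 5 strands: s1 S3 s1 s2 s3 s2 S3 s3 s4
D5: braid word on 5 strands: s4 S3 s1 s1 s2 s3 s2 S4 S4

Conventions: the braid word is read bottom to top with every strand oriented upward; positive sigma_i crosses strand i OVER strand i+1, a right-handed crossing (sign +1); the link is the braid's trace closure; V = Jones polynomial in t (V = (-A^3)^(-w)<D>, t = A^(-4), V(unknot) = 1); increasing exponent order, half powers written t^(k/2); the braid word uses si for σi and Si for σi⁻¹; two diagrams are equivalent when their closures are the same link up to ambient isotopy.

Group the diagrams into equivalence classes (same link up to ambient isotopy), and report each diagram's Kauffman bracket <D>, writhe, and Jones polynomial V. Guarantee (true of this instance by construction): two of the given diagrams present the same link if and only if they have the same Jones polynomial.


classes: {D1, D2, D3, D4, D5}
V(D1) = -t^(1/2) - t^(5/2)  [9 crossings, <D> = A^-1 + A^7, w = +3]
V(D2) = -t^(1/2) - t^(5/2)  (w +5, c 9, <D> = A^5 + A^13)
V(D3) = -t^(1/2) - t^(5/2)  [11 crossings, <D> = A^-1 + A^7, w = +3]
D4 (bracket A^5 + A^13; 9 crossings at w = +5): V = -t^(1/2) - t^(5/2)
D5 (bracket A^-1 + A^7; 9 crossings at w = +3): V = -t^(1/2) - t^(5/2)
note: all 5 diagrams share one V(t), hence one class


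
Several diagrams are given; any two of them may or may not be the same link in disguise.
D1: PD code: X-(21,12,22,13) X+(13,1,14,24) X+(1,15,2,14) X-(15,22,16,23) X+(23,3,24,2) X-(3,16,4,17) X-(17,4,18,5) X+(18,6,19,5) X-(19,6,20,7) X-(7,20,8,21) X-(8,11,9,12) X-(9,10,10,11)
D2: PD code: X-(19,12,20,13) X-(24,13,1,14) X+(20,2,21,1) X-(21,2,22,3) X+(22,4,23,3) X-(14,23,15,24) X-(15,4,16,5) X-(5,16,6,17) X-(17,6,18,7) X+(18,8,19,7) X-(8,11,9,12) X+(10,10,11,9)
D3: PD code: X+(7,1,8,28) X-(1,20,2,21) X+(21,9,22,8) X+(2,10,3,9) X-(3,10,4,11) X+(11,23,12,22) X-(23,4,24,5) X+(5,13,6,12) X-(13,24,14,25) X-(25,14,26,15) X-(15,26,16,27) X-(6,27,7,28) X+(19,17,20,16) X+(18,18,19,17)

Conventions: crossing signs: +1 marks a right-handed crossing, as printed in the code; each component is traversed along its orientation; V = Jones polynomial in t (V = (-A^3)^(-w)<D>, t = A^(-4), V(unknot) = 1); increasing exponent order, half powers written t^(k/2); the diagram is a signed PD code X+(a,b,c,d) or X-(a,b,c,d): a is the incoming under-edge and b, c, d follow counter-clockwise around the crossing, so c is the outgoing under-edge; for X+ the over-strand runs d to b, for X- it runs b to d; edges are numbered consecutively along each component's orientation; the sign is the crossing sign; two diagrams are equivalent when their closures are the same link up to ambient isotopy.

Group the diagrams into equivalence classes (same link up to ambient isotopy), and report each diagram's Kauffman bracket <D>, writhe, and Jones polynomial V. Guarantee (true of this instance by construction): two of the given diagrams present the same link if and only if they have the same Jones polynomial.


classes: {D1, D3} | {D2}
V(D1) = -t^-6 + 2t^-5 - 3t^-4 + 4t^-3 - 4t^-2 + 4t^-1 - 2 + 2t - t^2  [12 crossings, <D> = -A^-20 + 2A^-16 - 2A^-12 + 4A^-8 - 4A^-4 + 4 - 3A^4 + 2A^8 - A^12, w = -4]
V(D2) = -t^-6 + t^-5 - t^-4 + 2t^-3 - t^-2 + t^-1  (w -4, c 12, <D> = A^-8 - A^-4 + 2 - A^4 + A^8 - A^12)
V(D3) = -t^-6 + 2t^-5 - 3t^-4 + 4t^-3 - 4t^-2 + 4t^-1 - 2 + 2t - t^2  [14 crossings, <D> = -A^-8 + 2A^-4 - 2 + 4A^4 - 4A^8 + 4A^12 - 3A^16 + 2A^20 - A^24, w = 0]
note: comparing 3 Jones polynomials yields 2 groups


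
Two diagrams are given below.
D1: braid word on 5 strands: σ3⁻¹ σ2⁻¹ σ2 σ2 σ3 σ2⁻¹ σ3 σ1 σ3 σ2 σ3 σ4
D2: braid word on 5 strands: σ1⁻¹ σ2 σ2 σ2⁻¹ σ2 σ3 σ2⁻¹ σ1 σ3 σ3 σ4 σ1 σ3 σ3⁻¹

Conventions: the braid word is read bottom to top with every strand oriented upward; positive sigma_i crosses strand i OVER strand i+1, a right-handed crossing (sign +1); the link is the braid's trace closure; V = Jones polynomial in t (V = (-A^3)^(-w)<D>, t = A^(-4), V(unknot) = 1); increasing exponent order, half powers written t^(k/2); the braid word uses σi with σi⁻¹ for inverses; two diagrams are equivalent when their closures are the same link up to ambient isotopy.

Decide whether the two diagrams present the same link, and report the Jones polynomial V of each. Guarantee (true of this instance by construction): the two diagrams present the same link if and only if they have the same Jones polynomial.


same link: yes
V(D1) = t - t^2 + 2t^3 - t^4 + t^5 - t^6  [12 crossings, <D> = -A^-6 + A^-2 - A^2 + 2A^6 - A^10 + A^14, w = +6]
D2 (bracket -A^-6 + A^-2 - A^2 + 2A^6 - A^10 + A^14; 14 crossings at w = +6): V = t - t^2 + 2t^3 - t^4 + t^5 - t^6
note: Markov moves rewrite D1 (12 crossings) into D2 (14)


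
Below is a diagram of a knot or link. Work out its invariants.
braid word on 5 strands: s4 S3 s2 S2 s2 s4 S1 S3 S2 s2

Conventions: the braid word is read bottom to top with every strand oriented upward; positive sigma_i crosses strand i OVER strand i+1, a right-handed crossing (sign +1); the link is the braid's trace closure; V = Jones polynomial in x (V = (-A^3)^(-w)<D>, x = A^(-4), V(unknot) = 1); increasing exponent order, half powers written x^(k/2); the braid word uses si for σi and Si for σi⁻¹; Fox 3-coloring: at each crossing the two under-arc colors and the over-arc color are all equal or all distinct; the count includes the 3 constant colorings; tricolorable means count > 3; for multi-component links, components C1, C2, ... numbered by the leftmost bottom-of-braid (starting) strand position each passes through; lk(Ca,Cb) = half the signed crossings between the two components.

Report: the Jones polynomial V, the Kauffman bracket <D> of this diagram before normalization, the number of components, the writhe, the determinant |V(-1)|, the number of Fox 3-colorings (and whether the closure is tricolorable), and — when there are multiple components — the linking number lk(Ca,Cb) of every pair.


V = x^-2 - x^-1 + 1 - x + x^2
<D> = A^-8 - A^-4 + 1 - A^4 + A^8 (w = 0)
1 component over 10 crossings, w = 0
3 Fox colorings among 3^10, |V(-1)| = 5: not tricolorable
why: w = 0 shifts under R1 moves; the (-A^3)^(0) factor cancels that in V
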